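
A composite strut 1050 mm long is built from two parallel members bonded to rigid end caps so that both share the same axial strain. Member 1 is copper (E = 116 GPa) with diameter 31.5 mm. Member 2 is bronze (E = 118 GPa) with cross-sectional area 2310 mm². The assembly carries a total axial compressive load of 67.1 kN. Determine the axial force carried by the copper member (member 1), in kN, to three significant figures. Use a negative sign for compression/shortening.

-16.7 kN

A_1 = 779.3 mm².
Equal strain + equilibrium ⇒ each member carries load in proportion to AE: A₁E₁ = 90400000 N, A₂E₂ = 272600000 N, ΣAE = 363000000 N.
F₁ = P·A₁E₁/ΣAE = -67100·90400000/363000000 = -16710 N.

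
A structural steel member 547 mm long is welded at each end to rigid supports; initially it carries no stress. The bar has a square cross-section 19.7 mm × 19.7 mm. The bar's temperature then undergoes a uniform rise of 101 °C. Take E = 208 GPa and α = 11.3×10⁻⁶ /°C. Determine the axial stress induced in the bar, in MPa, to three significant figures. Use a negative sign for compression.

-237 MPa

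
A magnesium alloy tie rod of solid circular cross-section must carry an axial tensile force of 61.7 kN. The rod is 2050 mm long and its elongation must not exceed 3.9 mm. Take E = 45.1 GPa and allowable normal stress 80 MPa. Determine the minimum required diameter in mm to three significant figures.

Required area A ≥ P/σ_allow = 61700/80 = 771.2 mm².
For a solid circular section, d ≥ √(4A/π) = 31.34 mm.
Elongation limit: A ≥ PL/(Eδ_allow) = 61700·2050/(45100·3.9) = 719.1 mm² ⇒ d ≥ 30.26 mm.
The stress limit governs.

31.3 mm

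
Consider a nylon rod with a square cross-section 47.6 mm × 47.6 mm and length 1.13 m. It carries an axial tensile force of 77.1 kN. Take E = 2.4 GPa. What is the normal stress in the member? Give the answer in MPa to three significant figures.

34.0 MPa

A = 2266 mm².
σ = N/A = 77100/2266 = 34.03 MPa.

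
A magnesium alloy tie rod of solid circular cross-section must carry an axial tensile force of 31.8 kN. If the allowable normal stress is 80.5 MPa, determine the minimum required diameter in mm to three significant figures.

Required area A ≥ P/σ_allow = 31800/80.5 = 395 mm².
For a solid circular section, d ≥ √(4A/π) = 22.43 mm.

22.4 mm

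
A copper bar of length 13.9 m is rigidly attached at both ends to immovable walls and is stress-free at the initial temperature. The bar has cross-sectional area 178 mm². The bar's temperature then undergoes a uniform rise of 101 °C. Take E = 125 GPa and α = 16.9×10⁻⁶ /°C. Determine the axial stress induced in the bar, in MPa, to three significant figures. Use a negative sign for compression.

Free thermal expansion αLΔT = 16.9e-6 · 13900 · 101 = 23.73 mm.
The walls impose strain ε = −(23.73)/13900 = -1.7069e-03; σ = Eε = 125000 · -1.7069e-03 = -213.4 MPa.

-213 MPa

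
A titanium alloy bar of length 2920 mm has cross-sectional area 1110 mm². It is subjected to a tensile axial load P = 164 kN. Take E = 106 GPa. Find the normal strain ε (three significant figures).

σ = N/A = 147.7 MPa; ε = σ/E = 147.7/106000 = 1.394e-03.

0.00139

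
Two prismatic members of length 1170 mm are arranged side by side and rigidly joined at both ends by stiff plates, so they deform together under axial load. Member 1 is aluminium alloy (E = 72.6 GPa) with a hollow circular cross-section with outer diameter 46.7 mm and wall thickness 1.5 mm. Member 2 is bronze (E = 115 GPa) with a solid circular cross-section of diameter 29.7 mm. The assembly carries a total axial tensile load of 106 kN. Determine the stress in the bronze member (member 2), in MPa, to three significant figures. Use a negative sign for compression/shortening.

128 MPa

A_1 = 213 mm².
A_2 = 692.8 mm².
Equal strain + equilibrium ⇒ each member carries load in proportion to AE: A₁E₁ = 15460000 N, A₂E₂ = 79670000 N, ΣAE = 95130000 N.
σ₂ = P·E₂/ΣAE = 106000·115000/95130000 = 128.1 MPa.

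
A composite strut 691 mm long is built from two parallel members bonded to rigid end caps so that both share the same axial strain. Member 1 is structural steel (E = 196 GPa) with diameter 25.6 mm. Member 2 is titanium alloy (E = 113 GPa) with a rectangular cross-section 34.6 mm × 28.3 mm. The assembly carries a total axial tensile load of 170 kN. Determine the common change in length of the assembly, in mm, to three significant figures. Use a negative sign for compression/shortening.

0.555 mm

A_1 = 514.7 mm².
A_2 = 979.2 mm².
Equal strain + equilibrium ⇒ each member carries load in proportion to AE: A₁E₁ = 100900000 N, A₂E₂ = 110600000 N, ΣAE = 211500000 N.
δ = PL/ΣAE = 170000·691/211500000 = 0.5553 mm.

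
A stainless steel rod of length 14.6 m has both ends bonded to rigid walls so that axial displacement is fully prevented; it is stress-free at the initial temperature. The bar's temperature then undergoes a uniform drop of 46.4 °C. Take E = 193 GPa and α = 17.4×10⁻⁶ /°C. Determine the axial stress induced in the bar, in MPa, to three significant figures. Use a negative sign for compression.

156 MPa

Free thermal expansion αLΔT = 17.4e-6 · 14600 · -46.4 = -11.79 mm.
The walls impose strain ε = −(-11.79)/14600 = 8.0736e-04; σ = Eε = 193000 · 8.0736e-04 = 155.8 MPa.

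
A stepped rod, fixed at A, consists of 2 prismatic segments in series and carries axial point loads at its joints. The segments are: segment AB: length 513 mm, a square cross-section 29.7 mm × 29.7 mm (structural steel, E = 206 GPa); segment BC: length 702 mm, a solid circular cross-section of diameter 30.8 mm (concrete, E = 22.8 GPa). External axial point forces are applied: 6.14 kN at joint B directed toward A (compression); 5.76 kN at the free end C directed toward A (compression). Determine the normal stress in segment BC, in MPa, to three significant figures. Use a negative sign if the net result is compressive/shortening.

-7.73 MPa

Internal axial forces (sectioning from the free end, tension +): N_BC = -5.76 kN, N_AB = -11.9 kN.
A_BC = 745.1 mm².
σ_BC = N_BC/A_BC = -5760/745.1 = -7.731 MPa.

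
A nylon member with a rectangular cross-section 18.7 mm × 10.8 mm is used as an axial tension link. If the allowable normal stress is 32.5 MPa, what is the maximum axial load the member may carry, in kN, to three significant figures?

A = 202 mm².
P_max = σ_allow · A = 32.5 · 202 = 6564 N = 6.564 kN.

6.56 kN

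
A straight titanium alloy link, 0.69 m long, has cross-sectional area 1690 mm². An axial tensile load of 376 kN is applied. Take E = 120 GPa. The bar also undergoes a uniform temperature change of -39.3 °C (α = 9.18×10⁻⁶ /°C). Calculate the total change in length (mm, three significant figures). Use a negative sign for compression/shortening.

δ_mech = NL/(AE) = 376000·690/(1690·120000) = 1.279 mm.
δ_thermal = αLΔT = 9.18e-6·690·-39.3 = -0.2489 mm.
δ = δ_mech + δ_thermal = 1.03 mm.

1.03 mm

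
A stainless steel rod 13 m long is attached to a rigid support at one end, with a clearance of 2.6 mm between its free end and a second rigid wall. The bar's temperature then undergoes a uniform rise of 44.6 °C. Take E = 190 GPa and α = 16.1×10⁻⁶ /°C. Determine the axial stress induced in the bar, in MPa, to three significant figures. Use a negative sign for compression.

-98.4 MPa

Free thermal expansion αLΔT = 16.1e-6 · 13000 · 44.6 = 9.335 mm.
The walls engage after the gap closes; constrained expansion = 9.335 − 2.6 = 6.735 mm.
The walls impose strain ε = −(6.735)/13000 = -5.1806e-04; σ = Eε = 190000 · -5.1806e-04 = -98.43 MPa.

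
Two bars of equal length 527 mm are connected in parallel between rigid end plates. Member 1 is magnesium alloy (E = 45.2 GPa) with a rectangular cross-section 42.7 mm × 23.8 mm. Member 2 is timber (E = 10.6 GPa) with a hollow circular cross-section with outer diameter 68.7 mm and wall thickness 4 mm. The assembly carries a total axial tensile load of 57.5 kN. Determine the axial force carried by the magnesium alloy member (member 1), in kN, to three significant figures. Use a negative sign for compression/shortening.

A_1 = 1016 mm².
A_2 = 813 mm².
Equal strain + equilibrium ⇒ each member carries load in proportion to AE: A₁E₁ = 45930000 N, A₂E₂ = 8618000 N, ΣAE = 54550000 N.
F₁ = P·A₁E₁/ΣAE = 57500·45930000/54550000 = 48420 N.

48.4 kN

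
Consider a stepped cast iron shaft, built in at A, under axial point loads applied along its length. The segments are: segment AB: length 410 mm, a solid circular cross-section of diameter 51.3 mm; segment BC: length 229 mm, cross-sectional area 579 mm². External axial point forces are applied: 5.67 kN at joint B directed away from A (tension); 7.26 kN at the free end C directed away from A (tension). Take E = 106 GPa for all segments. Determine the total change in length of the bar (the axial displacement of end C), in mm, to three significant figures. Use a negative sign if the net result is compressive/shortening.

0.0513 mm

Internal axial forces (sectioning from the free end, tension +): N_BC = 7.26 kN, N_AB = 12.93 kN.
A_AB = 2067 mm².
δ_AB = 12930·410/(2067·106000) = 0.0242 mm
δ_BC = 7260·229/(579·106000) = 0.02709 mm
δ = Σδ_i = 0.05129 mm.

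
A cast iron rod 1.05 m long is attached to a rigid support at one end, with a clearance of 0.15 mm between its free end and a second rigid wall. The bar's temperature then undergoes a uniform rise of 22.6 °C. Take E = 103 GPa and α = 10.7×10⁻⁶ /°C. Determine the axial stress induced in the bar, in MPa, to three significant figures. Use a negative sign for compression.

Free thermal expansion αLΔT = 10.7e-6 · 1050 · 22.6 = 0.2539 mm.
The walls engage after the gap closes; constrained expansion = 0.2539 − 0.15 = 0.1039 mm.
The walls impose strain ε = −(0.1039)/1050 = -9.8963e-05; σ = Eε = 103000 · -9.8963e-05 = -10.19 MPa.

-10.2 MPa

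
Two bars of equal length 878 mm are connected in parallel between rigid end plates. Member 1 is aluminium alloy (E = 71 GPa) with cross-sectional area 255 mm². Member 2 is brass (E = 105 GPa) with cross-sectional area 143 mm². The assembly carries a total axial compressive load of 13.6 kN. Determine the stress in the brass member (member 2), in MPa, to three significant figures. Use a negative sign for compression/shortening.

-43.1 MPa

Equal strain + equilibrium ⇒ each member carries load in proportion to AE: A₁E₁ = 18100000 N, A₂E₂ = 15020000 N, ΣAE = 33120000 N.
σ₂ = P·E₂/ΣAE = -13600·105000/33120000 = -43.12 MPa.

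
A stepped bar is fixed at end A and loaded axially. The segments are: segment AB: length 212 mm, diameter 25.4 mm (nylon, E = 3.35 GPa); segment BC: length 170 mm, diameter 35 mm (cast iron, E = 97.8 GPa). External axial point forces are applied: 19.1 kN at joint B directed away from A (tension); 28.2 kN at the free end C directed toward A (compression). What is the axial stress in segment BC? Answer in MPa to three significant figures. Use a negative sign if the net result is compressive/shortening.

-29.3 MPa

Internal axial forces (sectioning from the free end, tension +): N_BC = -28.2 kN, N_AB = -9.1 kN.
A_BC = 962.1 mm².
σ_BC = N_BC/A_BC = -28200/962.1 = -29.31 MPa.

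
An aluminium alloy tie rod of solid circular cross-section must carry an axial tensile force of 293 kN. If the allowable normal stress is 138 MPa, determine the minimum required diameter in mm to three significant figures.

52.0 mm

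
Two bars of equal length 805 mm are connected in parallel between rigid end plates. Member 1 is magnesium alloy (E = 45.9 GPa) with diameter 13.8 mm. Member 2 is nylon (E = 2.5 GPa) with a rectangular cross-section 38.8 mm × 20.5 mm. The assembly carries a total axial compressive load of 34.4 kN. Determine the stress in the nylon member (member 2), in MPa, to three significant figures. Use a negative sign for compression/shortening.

-9.71 MPa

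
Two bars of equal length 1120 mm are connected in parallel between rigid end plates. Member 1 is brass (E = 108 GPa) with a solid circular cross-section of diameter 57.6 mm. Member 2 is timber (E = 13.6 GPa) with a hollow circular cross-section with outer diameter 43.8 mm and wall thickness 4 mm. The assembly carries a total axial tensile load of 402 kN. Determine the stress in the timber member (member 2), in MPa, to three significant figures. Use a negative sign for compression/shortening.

A_1 = 2606 mm².
A_2 = 500.1 mm².
Equal strain + equilibrium ⇒ each member carries load in proportion to AE: A₁E₁ = 281400000 N, A₂E₂ = 6802000 N, ΣAE = 288200000 N.
σ₂ = P·E₂/ΣAE = 402000·13600/288200000 = 18.97 MPa.

19.0 MPa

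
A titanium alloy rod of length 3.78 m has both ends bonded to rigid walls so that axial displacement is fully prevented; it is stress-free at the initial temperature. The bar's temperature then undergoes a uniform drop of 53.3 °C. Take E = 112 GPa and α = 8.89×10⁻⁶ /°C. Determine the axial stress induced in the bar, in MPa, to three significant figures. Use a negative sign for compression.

53.1 MPa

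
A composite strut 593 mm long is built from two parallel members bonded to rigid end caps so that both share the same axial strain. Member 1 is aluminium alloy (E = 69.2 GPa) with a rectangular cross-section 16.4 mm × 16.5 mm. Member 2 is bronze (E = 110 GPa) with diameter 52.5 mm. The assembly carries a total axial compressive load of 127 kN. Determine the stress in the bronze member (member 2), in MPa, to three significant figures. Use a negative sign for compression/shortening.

-54.4 MPa

A_1 = 270.6 mm².
A_2 = 2165 mm².
Equal strain + equilibrium ⇒ each member carries load in proportion to AE: A₁E₁ = 18730000 N, A₂E₂ = 238100000 N, ΣAE = 256800000 N.
σ₂ = P·E₂/ΣAE = -127000·110000/256800000 = -54.39 MPa.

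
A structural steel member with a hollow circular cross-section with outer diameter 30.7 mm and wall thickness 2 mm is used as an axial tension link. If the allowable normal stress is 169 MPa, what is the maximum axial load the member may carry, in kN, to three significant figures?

30.5 kN

A = 180.3 mm².
P_max = σ_allow · A = 169 · 180.3 = 30480 N = 30.48 kN.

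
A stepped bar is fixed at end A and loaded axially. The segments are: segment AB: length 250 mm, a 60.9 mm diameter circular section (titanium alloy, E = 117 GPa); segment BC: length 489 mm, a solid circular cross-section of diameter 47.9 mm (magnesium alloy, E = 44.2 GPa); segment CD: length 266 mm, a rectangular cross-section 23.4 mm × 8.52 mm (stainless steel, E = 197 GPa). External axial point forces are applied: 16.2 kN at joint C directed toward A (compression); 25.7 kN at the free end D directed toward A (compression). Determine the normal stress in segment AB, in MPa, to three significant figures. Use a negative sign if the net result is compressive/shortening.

Internal axial forces (sectioning from the free end, tension +): N_CD = -25.7 kN, N_BC = -41.9 kN, N_AB = -41.9 kN.
A_AB = 2913 mm².
σ_AB = N_AB/A_AB = -41900/2913 = -14.38 MPa.

-14.4 MPa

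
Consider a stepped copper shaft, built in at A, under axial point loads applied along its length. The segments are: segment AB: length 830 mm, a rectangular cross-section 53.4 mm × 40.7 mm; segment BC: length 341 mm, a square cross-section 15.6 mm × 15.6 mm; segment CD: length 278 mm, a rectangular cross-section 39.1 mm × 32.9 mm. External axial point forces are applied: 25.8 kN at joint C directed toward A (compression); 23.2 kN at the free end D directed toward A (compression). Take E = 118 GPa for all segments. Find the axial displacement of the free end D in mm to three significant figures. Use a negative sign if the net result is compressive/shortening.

-0.783 mm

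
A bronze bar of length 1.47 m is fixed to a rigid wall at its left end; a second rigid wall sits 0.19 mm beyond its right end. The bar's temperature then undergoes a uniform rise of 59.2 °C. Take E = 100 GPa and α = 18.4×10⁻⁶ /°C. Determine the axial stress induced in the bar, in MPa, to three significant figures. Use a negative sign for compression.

-96.0 MPa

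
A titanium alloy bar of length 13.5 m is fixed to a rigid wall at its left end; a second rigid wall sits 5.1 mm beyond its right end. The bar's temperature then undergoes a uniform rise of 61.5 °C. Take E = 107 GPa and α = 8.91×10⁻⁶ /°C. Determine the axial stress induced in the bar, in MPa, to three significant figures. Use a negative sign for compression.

Free thermal expansion αLΔT = 8.91e-6 · 13500 · 61.5 = 7.398 mm.
The walls engage after the gap closes; constrained expansion = 7.398 − 5.1 = 2.298 mm.
The walls impose strain ε = −(2.298)/13500 = -1.7019e-04; σ = Eε = 107000 · -1.7019e-04 = -18.21 MPa.

-18.2 MPa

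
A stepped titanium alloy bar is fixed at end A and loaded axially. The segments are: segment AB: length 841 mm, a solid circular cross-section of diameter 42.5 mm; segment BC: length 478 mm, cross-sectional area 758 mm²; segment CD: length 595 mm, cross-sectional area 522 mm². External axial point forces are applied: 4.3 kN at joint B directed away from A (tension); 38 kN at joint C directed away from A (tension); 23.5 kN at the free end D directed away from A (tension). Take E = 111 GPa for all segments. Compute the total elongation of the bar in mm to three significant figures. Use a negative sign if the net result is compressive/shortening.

Internal axial forces (sectioning from the free end, tension +): N_CD = 23.5 kN, N_BC = 61.5 kN, N_AB = 65.8 kN.
A_AB = 1419 mm².
δ_AB = 65800·841/(1419·111000) = 0.3514 mm
δ_BC = 61500·478/(758·111000) = 0.3494 mm
δ_CD = 23500·595/(522·111000) = 0.2413 mm
δ = Σδ_i = 0.9421 mm.

0.942 mm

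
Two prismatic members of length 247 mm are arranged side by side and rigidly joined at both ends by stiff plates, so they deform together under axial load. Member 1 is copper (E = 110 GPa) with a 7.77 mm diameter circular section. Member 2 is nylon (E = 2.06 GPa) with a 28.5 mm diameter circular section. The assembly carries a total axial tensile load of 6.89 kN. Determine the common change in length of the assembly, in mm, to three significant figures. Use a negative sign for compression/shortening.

0.261 mm

A_1 = 47.42 mm².
A_2 = 637.9 mm².
Equal strain + equilibrium ⇒ each member carries load in proportion to AE: A₁E₁ = 5216000 N, A₂E₂ = 1314000 N, ΣAE = 6530000 N.
δ = PL/ΣAE = 6890·247/6530000 = 0.2606 mm.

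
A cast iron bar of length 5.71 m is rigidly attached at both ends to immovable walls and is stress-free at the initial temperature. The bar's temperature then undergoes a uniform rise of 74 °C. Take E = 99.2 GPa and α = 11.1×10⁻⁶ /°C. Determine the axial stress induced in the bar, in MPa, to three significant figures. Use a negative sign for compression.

-81.5 MPa

Free thermal expansion αLΔT = 11.1e-6 · 5710 · 74 = 4.69 mm.
The walls impose strain ε = −(4.69)/5710 = -8.2140e-04; σ = Eε = 99200 · -8.2140e-04 = -81.48 MPa.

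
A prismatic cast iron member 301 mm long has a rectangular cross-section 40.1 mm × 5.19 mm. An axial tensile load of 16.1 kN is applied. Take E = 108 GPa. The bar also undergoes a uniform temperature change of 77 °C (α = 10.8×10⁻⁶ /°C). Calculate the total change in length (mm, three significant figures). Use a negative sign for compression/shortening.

0.466 mm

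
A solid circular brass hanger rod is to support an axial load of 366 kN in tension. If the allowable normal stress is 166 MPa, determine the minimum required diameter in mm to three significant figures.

Required area A ≥ P/σ_allow = 366000/166 = 2205 mm².
For a solid circular section, d ≥ √(4A/π) = 52.98 mm.

53.0 mm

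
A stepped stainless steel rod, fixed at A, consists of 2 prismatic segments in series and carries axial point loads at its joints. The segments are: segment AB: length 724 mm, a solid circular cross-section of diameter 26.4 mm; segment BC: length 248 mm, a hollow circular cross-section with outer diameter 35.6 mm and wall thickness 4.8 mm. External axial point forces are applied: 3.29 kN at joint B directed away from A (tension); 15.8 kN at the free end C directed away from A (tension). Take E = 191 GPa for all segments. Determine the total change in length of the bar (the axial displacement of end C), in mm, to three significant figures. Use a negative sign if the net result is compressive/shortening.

0.176 mm

Internal axial forces (sectioning from the free end, tension +): N_BC = 15.8 kN, N_AB = 19.09 kN.
A_AB = 547.4 mm².
A_BC = 464.5 mm².
δ_AB = 19090·724/(547.4·191000) = 0.1322 mm
δ_BC = 15800·248/(464.5·191000) = 0.04417 mm
δ = Σδ_i = 0.1764 mm.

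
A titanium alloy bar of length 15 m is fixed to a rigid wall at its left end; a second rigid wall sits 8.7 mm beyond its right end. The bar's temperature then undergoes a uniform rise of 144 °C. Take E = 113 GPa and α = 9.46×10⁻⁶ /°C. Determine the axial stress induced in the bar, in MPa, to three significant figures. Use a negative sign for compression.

-88.4 MPa

Free thermal expansion αLΔT = 9.46e-6 · 15000 · 144 = 20.43 mm.
The walls engage after the gap closes; constrained expansion = 20.43 − 8.7 = 11.73 mm.
The walls impose strain ε = −(11.73)/15000 = -7.8224e-04; σ = Eε = 113000 · -7.8224e-04 = -88.39 MPa.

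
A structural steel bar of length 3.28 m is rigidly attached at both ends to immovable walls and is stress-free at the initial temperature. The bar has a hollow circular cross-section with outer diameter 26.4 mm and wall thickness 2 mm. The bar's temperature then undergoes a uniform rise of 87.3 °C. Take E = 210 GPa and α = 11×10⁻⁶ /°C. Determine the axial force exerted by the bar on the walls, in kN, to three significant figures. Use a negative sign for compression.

Free thermal expansion αLΔT = 11e-6 · 3280 · 87.3 = 3.15 mm.
The walls impose strain ε = −(3.15)/3280 = -9.6030e-04; σ = Eε = 210000 · -9.6030e-04 = -201.7 MPa.
Wall reaction R = σ·A = -201.7·153.3 = -30920 N = -30.92 kN.

-30.9 kN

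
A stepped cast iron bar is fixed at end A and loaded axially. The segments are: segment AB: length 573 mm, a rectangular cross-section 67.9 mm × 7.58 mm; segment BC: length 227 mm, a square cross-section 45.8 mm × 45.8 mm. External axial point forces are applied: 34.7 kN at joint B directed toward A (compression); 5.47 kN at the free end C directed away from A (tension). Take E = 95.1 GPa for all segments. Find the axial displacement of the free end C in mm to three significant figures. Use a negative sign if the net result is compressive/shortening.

Internal axial forces (sectioning from the free end, tension +): N_BC = 5.47 kN, N_AB = -29.23 kN.
A_AB = 514.7 mm².
A_BC = 2098 mm².
δ_AB = -29230·573/(514.7·95100) = -0.3422 mm
δ_BC = 5470·227/(2098·95100) = 0.006224 mm
δ = Σδ_i = -0.336 mm.

-0.336 mm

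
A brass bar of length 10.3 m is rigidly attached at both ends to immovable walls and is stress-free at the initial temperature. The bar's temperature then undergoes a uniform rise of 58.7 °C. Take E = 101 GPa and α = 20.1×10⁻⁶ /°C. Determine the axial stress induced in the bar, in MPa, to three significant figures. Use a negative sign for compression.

-119 MPa

Free thermal expansion αLΔT = 20.1e-6 · 10300 · 58.7 = 12.15 mm.
The walls impose strain ε = −(12.15)/10300 = -1.1799e-03; σ = Eε = 101000 · -1.1799e-03 = -119.2 MPa.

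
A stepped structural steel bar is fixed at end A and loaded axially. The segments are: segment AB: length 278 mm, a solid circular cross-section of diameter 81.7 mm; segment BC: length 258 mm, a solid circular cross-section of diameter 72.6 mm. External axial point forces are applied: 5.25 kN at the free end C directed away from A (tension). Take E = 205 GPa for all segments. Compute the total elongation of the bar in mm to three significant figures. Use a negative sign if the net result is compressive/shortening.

0.00295 mm

Internal axial forces (sectioning from the free end, tension +): N_BC = 5.25 kN, N_AB = 5.25 kN.
A_AB = 5242 mm².
A_BC = 4140 mm².
δ_AB = 5250·278/(5242·205000) = 0.001358 mm
δ_BC = 5250·258/(4140·205000) = 0.001596 mm
δ = Σδ_i = 0.002954 mm.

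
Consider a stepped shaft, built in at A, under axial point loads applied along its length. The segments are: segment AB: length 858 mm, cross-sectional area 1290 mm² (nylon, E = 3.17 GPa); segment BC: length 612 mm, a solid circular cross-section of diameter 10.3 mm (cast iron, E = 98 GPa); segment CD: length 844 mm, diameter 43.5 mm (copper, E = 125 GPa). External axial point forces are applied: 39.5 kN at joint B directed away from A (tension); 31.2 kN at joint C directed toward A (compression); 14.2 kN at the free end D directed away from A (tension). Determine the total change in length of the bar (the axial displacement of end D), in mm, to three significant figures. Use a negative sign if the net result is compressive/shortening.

Internal axial forces (sectioning from the free end, tension +): N_CD = 14.2 kN, N_BC = -17 kN, N_AB = 22.5 kN.
A_BC = 83.32 mm².
A_CD = 1486 mm².
δ_AB = 22500·858/(1290·3170) = 4.721 mm
δ_BC = -17000·612/(83.32·98000) = -1.274 mm
δ_CD = 14200·844/(1486·125000) = 0.06451 mm
δ = Σδ_i = 3.511 mm.

3.51 mm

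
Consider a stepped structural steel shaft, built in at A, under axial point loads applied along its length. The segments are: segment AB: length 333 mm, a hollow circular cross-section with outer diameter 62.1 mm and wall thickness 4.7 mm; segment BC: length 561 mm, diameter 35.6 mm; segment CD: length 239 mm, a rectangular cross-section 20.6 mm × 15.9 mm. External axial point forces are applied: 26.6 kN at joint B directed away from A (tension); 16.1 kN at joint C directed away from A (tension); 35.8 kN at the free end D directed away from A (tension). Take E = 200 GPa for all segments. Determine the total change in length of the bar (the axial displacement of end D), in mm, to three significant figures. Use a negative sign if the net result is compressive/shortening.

0.431 mm

Internal axial forces (sectioning from the free end, tension +): N_CD = 35.8 kN, N_BC = 51.9 kN, N_AB = 78.5 kN.
A_AB = 847.5 mm².
A_BC = 995.4 mm².
A_CD = 327.5 mm².
δ_AB = 78500·333/(847.5·200000) = 0.1542 mm
δ_BC = 51900·561/(995.4·200000) = 0.1463 mm
δ_CD = 35800·239/(327.5·200000) = 0.1306 mm
δ = Σδ_i = 0.4311 mm.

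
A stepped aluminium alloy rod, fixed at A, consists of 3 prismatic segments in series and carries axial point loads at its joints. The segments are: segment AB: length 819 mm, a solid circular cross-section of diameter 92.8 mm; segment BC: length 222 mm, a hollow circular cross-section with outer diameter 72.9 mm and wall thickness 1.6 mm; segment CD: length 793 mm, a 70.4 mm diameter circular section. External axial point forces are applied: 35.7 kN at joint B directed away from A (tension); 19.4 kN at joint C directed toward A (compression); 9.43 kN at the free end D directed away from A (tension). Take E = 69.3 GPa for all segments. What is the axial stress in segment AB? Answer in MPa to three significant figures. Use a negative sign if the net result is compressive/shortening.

Internal axial forces (sectioning from the free end, tension +): N_CD = 9.43 kN, N_BC = -9.97 kN, N_AB = 25.73 kN.
A_AB = 6764 mm².
σ_AB = N_AB/A_AB = 25730/6764 = 3.804 MPa.

3.80 MPa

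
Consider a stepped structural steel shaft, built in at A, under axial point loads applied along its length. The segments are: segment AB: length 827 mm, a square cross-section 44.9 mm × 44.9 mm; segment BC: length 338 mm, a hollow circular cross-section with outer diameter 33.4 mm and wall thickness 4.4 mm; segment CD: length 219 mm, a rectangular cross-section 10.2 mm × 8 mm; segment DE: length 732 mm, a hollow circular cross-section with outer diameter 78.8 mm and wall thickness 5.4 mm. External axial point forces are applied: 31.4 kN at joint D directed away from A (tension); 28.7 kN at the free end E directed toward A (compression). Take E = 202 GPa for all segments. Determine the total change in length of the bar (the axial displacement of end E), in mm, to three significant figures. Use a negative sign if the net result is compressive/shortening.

-0.0309 mm

Internal axial forces (sectioning from the free end, tension +): N_DE = -28.7 kN, N_CD = 2.7 kN, N_BC = 2.7 kN, N_AB = 2.7 kN.
A_AB = 2016 mm².
A_BC = 400.9 mm².
A_CD = 81.6 mm².
A_DE = 1245 mm².
δ_AB = 2700·827/(2016·202000) = 0.005483 mm
δ_BC = 2700·338/(400.9·202000) = 0.01127 mm
δ_CD = 2700·219/(81.6·202000) = 0.03587 mm
δ_DE = -28700·732/(1245·202000) = -0.08352 mm
δ = Σδ_i = -0.0309 mm.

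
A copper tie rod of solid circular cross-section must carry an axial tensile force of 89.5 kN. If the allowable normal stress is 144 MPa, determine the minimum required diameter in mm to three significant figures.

Required area A ≥ P/σ_allow = 89500/144 = 621.5 mm².
For a solid circular section, d ≥ √(4A/π) = 28.13 mm.

28.1 mm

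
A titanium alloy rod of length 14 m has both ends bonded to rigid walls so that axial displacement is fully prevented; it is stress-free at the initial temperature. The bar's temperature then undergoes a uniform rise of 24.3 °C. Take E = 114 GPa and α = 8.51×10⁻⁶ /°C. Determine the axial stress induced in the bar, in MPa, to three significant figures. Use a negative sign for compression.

Free thermal expansion αLΔT = 8.51e-6 · 14000 · 24.3 = 2.895 mm.
The walls impose strain ε = −(2.895)/14000 = -2.0679e-04; σ = Eε = 114000 · -2.0679e-04 = -23.57 MPa.

-23.6 MPa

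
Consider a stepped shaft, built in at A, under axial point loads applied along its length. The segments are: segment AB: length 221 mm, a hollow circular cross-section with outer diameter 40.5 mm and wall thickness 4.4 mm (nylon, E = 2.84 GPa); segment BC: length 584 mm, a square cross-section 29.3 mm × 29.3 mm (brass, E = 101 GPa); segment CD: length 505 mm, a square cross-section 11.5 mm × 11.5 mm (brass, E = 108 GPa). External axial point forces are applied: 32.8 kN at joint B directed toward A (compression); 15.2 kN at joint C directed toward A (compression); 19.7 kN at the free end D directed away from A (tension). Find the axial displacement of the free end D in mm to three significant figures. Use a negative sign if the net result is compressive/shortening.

Internal axial forces (sectioning from the free end, tension +): N_CD = 19.7 kN, N_BC = 4.5 kN, N_AB = -28.3 kN.
A_AB = 499 mm².
A_BC = 858.5 mm².
A_CD = 132.2 mm².
δ_AB = -28300·221/(499·2840) = -4.413 mm
δ_BC = 4500·584/(858.5·101000) = 0.03031 mm
δ_CD = 19700·505/(132.2·108000) = 0.6965 mm
δ = Σδ_i = -3.686 mm.

-3.69 mm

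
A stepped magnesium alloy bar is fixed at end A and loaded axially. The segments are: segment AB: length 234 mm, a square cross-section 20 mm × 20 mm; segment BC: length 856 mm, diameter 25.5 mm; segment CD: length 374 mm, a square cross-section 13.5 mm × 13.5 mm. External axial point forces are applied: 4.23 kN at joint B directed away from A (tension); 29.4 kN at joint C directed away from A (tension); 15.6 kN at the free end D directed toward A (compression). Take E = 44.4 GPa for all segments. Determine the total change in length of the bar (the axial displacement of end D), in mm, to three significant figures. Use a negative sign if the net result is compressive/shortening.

Internal axial forces (sectioning from the free end, tension +): N_CD = -15.6 kN, N_BC = 13.8 kN, N_AB = 18.03 kN.
A_AB = 400 mm².
A_BC = 510.7 mm².
A_CD = 182.2 mm².
δ_AB = 18030·234/(400·44400) = 0.2376 mm
δ_BC = 13800·856/(510.7·44400) = 0.521 mm
δ_CD = -15600·374/(182.2·44400) = -0.721 mm
δ = Σδ_i = 0.03749 mm.

0.0375 mm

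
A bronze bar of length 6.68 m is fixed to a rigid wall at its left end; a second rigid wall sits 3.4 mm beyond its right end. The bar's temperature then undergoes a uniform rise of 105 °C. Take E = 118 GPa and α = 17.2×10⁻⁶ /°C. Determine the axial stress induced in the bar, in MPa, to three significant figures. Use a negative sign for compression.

Free thermal expansion αLΔT = 17.2e-6 · 6680 · 105 = 12.06 mm.
The walls engage after the gap closes; constrained expansion = 12.06 − 3.4 = 8.664 mm.
The walls impose strain ε = −(8.664)/6680 = -1.2970e-03; σ = Eε = 118000 · -1.2970e-03 = -153 MPa.

-153 MPa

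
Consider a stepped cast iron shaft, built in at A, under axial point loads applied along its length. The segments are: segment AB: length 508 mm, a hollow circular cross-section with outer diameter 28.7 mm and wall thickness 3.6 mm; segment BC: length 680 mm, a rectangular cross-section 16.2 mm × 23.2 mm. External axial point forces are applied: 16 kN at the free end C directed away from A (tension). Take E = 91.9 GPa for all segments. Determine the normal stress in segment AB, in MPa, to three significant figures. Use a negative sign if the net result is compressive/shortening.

56.4 MPa

Internal axial forces (sectioning from the free end, tension +): N_BC = 16 kN, N_AB = 16 kN.
A_AB = 283.9 mm².
σ_AB = N_AB/A_AB = 16000/283.9 = 56.36 MPa.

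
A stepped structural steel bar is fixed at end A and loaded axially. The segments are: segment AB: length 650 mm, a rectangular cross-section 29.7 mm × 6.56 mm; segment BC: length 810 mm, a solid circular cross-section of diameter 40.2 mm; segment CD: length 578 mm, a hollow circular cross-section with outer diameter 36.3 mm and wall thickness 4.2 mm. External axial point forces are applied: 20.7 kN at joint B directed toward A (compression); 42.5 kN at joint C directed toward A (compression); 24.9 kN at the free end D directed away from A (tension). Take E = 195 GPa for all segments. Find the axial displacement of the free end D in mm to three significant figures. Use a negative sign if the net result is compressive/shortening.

-0.539 mm

Internal axial forces (sectioning from the free end, tension +): N_CD = 24.9 kN, N_BC = -17.6 kN, N_AB = -38.3 kN.
A_AB = 194.8 mm².
A_BC = 1269 mm².
A_CD = 423.5 mm².
δ_AB = -38300·650/(194.8·195000) = -0.6553 mm
δ_BC = -17600·810/(1269·195000) = -0.0576 mm
δ_CD = 24900·578/(423.5·195000) = 0.1743 mm
δ = Σδ_i = -0.5386 mm.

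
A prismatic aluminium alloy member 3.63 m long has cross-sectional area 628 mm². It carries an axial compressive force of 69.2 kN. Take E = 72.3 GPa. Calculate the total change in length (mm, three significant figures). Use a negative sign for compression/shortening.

δ_mech = NL/(AE) = -69200·3630/(628·72300) = -5.532 mm.

-5.53 mm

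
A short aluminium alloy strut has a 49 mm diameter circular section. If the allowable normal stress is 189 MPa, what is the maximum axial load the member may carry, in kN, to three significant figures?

356 kN

A = 1886 mm².
P_max = σ_allow · A = 189 · 1886 = 356400 N = 356.4 kN.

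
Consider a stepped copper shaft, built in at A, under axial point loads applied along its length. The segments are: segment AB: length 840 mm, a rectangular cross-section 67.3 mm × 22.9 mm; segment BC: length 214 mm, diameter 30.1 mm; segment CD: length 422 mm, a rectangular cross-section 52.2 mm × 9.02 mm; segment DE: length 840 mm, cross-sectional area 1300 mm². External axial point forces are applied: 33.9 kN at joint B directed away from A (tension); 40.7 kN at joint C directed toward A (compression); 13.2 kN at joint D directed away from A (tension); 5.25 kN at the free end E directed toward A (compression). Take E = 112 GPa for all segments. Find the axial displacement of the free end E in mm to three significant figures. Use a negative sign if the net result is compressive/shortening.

-0.0490 mm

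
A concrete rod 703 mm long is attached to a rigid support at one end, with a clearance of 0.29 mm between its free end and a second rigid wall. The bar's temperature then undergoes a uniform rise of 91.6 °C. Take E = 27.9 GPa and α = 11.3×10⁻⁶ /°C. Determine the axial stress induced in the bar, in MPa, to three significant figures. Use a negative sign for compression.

-17.4 MPa

Free thermal expansion αLΔT = 11.3e-6 · 703 · 91.6 = 0.7277 mm.
The walls engage after the gap closes; constrained expansion = 0.7277 − 0.29 = 0.4377 mm.
The walls impose strain ε = −(0.4377)/703 = -6.2256e-04; σ = Eε = 27900 · -6.2256e-04 = -17.37 MPa.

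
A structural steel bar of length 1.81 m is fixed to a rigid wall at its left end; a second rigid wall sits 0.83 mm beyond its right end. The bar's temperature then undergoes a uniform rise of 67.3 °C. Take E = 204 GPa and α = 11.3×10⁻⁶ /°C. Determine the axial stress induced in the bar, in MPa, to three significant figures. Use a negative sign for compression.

Free thermal expansion αLΔT = 11.3e-6 · 1810 · 67.3 = 1.376 mm.
The walls engage after the gap closes; constrained expansion = 1.376 − 0.83 = 0.5465 mm.
The walls impose strain ε = −(0.5465)/1810 = -3.0193e-04; σ = Eε = 204000 · -3.0193e-04 = -61.59 MPa.

-61.6 MPa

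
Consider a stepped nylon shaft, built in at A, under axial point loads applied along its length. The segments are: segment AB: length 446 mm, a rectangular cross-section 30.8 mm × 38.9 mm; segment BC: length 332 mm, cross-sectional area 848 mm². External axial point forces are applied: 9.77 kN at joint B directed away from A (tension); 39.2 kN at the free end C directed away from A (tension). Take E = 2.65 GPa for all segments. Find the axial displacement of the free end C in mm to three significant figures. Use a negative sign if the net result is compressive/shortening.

Internal axial forces (sectioning from the free end, tension +): N_BC = 39.2 kN, N_AB = 48.97 kN.
A_AB = 1198 mm².
δ_AB = 48970·446/(1198·2650) = 6.879 mm
δ_BC = 39200·332/(848·2650) = 5.791 mm
δ = Σδ_i = 12.67 mm.

12.7 mm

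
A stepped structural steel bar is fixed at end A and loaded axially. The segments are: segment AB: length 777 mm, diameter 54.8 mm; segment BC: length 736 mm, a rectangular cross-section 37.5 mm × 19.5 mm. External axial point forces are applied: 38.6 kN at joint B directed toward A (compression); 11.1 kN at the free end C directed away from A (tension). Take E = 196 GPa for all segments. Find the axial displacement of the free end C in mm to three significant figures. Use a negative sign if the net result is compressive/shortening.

Internal axial forces (sectioning from the free end, tension +): N_BC = 11.1 kN, N_AB = -27.5 kN.
A_AB = 2359 mm².
A_BC = 731.2 mm².
δ_AB = -27500·777/(2359·196000) = -0.04622 mm
δ_BC = 11100·736/(731.2·196000) = 0.057 mm
δ = Σδ_i = 0.01078 mm.

0.0108 mm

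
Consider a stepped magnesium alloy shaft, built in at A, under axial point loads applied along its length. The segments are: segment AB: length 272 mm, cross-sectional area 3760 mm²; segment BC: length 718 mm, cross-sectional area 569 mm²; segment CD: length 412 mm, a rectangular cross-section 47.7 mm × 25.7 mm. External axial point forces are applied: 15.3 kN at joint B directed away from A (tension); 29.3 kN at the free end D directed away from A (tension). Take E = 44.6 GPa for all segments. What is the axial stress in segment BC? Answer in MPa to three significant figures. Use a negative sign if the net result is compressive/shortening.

51.5 MPa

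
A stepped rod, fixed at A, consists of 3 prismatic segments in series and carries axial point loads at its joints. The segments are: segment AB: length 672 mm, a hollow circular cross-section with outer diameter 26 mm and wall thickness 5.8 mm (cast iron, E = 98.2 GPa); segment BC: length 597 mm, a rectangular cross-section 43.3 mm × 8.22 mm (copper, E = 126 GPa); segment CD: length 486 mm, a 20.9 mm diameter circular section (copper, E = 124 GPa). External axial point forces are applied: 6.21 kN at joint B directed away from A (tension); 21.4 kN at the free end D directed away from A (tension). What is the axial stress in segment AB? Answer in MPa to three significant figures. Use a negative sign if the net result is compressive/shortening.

75.0 MPa

Internal axial forces (sectioning from the free end, tension +): N_CD = 21.4 kN, N_BC = 21.4 kN, N_AB = 27.61 kN.
A_AB = 368.1 mm².
σ_AB = N_AB/A_AB = 27610/368.1 = 75.01 MPa.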